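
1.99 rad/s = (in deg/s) 114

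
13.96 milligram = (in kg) 1.396e-05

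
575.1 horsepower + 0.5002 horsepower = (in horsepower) 575.6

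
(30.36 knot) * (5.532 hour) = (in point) 8.817e+08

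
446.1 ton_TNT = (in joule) 1.866e+12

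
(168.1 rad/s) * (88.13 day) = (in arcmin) 4.4e+12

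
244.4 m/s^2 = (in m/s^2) 244.4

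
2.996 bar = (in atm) 2.957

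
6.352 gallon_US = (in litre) 24.04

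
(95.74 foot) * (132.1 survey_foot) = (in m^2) 1175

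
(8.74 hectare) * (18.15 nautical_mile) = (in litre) 2.938e+12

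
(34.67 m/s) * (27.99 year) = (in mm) 3.06e+13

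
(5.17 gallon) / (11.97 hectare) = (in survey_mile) 1.016e-10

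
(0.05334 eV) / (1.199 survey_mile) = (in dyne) 4.429e-19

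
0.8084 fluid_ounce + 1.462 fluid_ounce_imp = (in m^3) 6.545e-05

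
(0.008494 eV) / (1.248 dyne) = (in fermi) 0.109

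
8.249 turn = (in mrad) 5.183e+04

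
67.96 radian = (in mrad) 6.796e+04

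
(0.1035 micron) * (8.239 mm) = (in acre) 2.107e-13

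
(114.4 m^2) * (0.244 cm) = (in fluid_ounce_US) 9439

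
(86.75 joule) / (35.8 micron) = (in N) 2.423e+06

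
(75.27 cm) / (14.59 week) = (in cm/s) 8.53e-06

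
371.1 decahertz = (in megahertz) 0.003711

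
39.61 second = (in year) 1.256e-06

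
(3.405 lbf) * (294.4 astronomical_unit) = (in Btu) 6.323e+11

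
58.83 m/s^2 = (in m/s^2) 58.83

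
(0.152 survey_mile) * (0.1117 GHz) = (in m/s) 2.732e+10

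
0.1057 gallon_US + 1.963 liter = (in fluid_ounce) 79.91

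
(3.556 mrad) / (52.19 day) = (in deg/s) 4.518e-08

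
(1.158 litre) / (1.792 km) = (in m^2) 6.462e-07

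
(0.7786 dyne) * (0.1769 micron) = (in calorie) 3.292e-13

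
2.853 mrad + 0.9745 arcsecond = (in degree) 0.1637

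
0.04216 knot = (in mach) 6.37e-05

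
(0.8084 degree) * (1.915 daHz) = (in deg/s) 15.48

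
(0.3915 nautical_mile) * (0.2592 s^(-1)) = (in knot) 365.3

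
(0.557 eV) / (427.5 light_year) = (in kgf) 2.25e-39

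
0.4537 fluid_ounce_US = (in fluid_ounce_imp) 0.4722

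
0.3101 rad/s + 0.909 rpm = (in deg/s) 23.22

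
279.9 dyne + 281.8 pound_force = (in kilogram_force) 127.8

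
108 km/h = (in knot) 58.32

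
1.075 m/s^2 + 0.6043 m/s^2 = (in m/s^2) 1.679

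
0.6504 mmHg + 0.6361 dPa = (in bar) 0.0008678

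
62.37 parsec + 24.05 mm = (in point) 5.455e+21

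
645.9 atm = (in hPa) 6.545e+05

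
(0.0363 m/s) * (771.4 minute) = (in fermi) 1.68e+18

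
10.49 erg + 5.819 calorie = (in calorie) 5.819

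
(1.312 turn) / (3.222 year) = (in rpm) 7.747e-07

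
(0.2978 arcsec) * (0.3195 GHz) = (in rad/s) 461.3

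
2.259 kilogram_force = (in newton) 22.15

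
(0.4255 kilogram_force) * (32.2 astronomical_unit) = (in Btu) 1.905e+10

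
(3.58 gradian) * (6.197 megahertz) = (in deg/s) 1.997e+07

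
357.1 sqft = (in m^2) 33.18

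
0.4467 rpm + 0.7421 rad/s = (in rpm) 7.533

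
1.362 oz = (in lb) 0.08513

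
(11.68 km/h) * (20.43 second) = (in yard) 72.49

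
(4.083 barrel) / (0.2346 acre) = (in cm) 0.06837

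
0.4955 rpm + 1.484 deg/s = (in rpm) 0.7428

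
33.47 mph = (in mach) 0.04394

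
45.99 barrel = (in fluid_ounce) 2.472e+05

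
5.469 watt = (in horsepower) 0.007334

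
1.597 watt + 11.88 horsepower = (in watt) 8861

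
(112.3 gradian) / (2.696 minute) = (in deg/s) 0.6248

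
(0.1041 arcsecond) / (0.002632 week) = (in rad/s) 3.171e-10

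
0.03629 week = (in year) 0.000696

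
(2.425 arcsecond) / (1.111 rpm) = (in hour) 2.807e-08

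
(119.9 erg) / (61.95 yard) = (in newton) 2.117e-07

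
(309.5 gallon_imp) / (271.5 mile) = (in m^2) 3.22e-06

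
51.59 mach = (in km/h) 6.324e+04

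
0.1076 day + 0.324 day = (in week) 0.06166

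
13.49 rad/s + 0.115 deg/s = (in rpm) 128.8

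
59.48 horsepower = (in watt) 4.435e+04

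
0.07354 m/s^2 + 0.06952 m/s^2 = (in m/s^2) 0.1431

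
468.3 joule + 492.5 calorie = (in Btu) 2.397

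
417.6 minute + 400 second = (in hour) 7.071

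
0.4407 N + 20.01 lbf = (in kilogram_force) 9.121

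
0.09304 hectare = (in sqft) 1.001e+04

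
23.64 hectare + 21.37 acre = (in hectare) 32.29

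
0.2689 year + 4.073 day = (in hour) 2453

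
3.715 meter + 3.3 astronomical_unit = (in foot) 1.62e+12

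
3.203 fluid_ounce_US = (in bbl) 0.0005958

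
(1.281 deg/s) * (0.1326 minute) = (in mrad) 177.9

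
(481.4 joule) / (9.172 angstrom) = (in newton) 5.249e+11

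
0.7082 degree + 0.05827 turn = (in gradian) 24.09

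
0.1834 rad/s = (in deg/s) 10.51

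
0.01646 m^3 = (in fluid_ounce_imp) 579.3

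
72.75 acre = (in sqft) 3.169e+06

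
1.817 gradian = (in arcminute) 98.12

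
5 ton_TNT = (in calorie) 5e+09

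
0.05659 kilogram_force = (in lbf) 0.1248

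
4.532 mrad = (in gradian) 0.2885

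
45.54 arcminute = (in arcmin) 45.54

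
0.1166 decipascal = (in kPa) 1.166e-05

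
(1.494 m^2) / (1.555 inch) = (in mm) 3.783e+04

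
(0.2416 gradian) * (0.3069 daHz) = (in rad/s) 0.01165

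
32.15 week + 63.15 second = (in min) 3.241e+05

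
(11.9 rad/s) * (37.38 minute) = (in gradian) 1.699e+06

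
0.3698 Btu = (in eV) 2.435e+21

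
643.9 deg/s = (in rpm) 107.3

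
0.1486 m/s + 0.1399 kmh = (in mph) 0.4193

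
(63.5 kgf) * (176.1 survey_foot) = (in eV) 2.086e+23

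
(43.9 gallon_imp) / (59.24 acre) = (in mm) 0.0008325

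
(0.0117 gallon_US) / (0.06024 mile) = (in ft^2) 4.917e-06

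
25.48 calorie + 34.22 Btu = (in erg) 3.621e+11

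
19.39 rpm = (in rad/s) 2.031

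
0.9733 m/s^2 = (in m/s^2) 0.9733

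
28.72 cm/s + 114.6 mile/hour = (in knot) 100.1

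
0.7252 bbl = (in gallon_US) 30.46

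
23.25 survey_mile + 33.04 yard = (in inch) 1.474e+06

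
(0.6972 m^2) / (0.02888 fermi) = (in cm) 2.414e+18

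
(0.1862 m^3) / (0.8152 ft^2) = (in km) 0.002459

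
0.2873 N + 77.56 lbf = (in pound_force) 77.62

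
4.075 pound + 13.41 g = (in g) 1862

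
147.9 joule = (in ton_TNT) 3.535e-08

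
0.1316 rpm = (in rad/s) 0.01378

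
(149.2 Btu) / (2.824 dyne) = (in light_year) 5.892e-07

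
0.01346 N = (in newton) 0.01346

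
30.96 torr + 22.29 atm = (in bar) 22.63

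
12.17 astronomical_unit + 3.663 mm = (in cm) 1.821e+14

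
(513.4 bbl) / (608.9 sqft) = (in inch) 56.81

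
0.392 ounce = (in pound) 0.0245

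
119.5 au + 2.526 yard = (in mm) 1.788e+16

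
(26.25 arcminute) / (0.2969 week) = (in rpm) 4.061e-07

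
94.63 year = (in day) 3.454e+04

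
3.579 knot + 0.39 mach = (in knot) 261.7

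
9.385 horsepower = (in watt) 6998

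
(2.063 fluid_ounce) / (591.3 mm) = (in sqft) 0.001111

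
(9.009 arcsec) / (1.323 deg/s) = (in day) 2.189e-08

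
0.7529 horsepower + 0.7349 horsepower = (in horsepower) 1.488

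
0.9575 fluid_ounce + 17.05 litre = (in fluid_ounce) 577.5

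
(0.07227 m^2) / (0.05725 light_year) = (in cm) 1.334e-14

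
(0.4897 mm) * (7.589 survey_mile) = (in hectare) 0.0005981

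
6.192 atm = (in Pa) 6.274e+05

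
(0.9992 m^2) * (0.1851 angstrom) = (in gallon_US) 4.886e-09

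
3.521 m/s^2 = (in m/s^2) 3.521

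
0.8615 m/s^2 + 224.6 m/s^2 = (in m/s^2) 225.5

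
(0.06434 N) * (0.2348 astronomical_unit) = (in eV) 1.411e+28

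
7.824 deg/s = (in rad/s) 0.1366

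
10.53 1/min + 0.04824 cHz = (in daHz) 0.0176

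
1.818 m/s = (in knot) 3.534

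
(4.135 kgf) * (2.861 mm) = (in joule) 0.116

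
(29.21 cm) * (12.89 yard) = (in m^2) 3.443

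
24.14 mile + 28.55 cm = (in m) 3.885e+04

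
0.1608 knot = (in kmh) 0.2978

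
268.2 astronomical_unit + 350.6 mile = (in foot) 1.316e+14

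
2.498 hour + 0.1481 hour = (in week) 0.01575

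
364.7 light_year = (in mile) 2.144e+15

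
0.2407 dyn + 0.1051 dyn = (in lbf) 7.774e-07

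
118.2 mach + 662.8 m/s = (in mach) 120.1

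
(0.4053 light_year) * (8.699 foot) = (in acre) 2.512e+12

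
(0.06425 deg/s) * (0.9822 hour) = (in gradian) 252.4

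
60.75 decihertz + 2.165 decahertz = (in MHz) 2.772e-05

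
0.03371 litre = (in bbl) 0.000212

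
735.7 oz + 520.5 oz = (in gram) 3.561e+04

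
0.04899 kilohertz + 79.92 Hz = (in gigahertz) 1.289e-07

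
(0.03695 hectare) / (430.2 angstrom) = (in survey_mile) 5.337e+06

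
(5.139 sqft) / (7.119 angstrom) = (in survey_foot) 2.2e+09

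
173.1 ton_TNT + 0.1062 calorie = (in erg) 7.243e+18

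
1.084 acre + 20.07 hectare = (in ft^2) 2.208e+06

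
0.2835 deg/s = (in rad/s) 0.004948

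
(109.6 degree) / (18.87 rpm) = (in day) 1.12e-05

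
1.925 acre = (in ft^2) 8.385e+04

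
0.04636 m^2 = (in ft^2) 0.499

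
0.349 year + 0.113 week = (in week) 18.31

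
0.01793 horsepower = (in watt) 13.37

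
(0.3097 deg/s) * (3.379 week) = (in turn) 1758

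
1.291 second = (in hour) 0.0003586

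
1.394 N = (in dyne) 1.394e+05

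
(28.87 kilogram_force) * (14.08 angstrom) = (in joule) 3.986e-07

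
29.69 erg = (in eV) 1.853e+13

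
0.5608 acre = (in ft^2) 2.443e+04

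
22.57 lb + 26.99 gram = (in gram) 1.026e+04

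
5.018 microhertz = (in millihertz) 0.005018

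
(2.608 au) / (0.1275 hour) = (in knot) 1.652e+09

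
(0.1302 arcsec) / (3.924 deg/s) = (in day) 1.067e-10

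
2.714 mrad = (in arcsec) 559.8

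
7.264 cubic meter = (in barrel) 45.69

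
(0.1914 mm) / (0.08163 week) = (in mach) 1.139e-11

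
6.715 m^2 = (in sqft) 72.28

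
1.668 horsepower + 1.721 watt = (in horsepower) 1.67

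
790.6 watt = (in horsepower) 1.06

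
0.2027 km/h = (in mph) 0.126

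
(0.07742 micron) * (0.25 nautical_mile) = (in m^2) 3.585e-05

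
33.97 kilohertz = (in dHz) 3.397e+05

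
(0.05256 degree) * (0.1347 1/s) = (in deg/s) 0.00708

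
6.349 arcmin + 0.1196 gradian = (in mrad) 3.726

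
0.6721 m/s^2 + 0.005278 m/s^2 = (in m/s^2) 0.6774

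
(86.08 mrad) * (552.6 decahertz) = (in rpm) 4542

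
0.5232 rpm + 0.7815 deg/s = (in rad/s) 0.06843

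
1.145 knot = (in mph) 1.318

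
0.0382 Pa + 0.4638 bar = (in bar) 0.4638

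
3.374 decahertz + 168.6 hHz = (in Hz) 1.689e+04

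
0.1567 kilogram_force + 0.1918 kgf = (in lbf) 0.7683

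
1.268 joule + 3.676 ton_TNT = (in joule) 1.538e+10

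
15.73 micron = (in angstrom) 1.573e+05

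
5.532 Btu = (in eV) 3.643e+22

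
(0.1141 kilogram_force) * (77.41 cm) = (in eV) 5.406e+18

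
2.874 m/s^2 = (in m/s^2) 2.874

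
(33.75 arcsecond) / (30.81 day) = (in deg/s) 3.522e-09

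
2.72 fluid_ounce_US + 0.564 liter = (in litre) 0.6444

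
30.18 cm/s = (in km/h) 1.086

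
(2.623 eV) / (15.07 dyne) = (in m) 2.789e-15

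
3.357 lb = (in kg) 1.523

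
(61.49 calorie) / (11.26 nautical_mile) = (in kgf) 0.001258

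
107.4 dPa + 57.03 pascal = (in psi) 0.009829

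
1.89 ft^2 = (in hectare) 1.756e-05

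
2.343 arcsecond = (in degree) 0.0006508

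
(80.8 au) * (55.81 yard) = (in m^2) 6.169e+14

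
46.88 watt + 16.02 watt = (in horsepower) 0.08435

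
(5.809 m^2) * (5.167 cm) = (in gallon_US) 79.29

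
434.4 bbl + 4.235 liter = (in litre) 6.907e+04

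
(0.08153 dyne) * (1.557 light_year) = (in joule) 1.201e+10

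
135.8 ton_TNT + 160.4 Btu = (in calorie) 1.358e+11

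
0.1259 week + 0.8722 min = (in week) 0.126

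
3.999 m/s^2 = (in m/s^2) 3.999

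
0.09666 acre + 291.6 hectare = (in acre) 720.7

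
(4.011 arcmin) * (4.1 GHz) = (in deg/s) 2.741e+08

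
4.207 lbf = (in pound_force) 4.207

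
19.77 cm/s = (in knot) 0.3843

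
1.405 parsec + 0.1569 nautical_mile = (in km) 4.335e+13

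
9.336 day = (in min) 1.344e+04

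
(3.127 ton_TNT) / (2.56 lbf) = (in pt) 3.257e+12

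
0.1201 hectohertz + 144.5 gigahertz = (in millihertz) 1.445e+14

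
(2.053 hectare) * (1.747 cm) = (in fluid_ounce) 1.213e+07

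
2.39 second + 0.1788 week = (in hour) 30.04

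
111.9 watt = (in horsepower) 0.1501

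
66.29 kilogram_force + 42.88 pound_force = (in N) 840.8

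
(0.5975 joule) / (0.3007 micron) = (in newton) 1.987e+06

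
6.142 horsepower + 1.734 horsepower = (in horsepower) 7.876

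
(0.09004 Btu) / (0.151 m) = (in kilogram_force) 64.15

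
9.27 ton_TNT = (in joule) 3.879e+10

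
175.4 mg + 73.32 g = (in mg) 7.35e+04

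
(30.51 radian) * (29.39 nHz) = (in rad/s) 8.967e-07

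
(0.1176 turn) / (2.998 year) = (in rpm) 7.463e-08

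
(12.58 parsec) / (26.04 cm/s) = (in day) 1.725e+13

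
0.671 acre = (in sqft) 2.923e+04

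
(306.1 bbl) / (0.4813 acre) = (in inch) 0.9837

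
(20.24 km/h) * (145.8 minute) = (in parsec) 1.594e-12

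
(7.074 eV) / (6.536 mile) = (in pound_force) 2.422e-23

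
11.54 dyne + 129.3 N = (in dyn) 1.293e+07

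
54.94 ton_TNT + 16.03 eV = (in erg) 2.299e+18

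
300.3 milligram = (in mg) 300.3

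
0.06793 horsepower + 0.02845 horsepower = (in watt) 71.87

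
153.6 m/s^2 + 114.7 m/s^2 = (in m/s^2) 268.3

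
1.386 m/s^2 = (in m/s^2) 1.386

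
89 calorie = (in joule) 372.4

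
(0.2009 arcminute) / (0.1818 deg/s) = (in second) 0.01842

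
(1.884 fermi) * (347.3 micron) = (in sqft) 7.043e-18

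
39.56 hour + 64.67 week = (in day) 454.3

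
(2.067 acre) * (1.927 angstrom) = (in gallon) 0.0004258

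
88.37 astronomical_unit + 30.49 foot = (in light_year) 0.001397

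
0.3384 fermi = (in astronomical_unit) 2.262e-27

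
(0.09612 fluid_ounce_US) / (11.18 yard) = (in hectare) 2.781e-11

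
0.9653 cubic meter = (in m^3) 0.9653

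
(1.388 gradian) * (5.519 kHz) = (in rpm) 1149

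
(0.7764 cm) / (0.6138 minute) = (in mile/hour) 0.0004716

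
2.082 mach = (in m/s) 708.9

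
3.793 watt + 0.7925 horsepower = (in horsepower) 0.7976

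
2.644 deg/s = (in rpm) 0.4407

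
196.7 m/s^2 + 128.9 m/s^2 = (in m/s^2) 325.6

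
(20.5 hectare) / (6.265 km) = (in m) 32.72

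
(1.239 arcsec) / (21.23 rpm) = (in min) 4.503e-08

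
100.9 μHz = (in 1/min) 0.006054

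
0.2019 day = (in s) 1.744e+04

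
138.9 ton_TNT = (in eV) 3.627e+30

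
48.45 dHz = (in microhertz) 4.845e+06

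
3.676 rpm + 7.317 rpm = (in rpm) 10.99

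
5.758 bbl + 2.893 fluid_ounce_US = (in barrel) 5.759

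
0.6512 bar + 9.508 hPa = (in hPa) 660.7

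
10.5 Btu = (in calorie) 2648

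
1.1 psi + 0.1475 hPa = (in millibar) 75.99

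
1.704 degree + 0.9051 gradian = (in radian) 0.04396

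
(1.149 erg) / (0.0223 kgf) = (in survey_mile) 3.265e-10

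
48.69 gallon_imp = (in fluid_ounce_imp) 7790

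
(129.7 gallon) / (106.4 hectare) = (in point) 0.001308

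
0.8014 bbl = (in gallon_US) 33.66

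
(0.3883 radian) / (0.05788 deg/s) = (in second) 384.4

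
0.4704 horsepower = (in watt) 350.8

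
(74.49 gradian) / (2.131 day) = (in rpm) 6.069e-05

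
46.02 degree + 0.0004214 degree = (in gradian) 51.13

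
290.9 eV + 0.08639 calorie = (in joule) 0.3615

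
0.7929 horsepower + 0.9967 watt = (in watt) 592.3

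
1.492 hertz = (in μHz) 1.492e+06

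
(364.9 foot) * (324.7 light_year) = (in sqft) 3.678e+21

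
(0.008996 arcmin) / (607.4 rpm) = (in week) 6.802e-14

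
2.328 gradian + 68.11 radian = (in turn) 10.85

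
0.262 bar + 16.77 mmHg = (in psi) 4.124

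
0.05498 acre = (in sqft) 2395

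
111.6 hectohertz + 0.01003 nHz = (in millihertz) 1.116e+07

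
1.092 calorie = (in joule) 4.569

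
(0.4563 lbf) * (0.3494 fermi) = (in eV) 4426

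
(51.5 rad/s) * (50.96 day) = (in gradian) 1.444e+10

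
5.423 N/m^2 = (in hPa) 0.05423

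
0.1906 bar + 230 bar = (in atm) 227.2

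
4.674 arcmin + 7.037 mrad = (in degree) 0.4811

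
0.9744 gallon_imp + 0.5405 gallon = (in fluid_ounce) 219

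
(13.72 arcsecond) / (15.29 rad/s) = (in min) 7.251e-08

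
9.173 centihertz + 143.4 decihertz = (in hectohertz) 0.1443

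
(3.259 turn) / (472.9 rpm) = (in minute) 0.006892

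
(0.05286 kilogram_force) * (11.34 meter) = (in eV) 3.669e+19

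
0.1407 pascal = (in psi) 2.041e-05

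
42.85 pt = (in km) 1.512e-05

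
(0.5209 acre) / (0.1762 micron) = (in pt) 3.391e+13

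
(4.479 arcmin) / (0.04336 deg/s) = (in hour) 0.0004782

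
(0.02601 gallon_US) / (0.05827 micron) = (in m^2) 1690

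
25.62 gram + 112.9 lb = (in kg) 51.24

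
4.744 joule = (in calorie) 1.134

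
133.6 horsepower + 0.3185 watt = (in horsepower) 133.6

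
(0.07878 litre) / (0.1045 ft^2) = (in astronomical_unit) 5.424e-14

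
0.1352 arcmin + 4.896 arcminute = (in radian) 0.001464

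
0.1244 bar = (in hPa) 124.4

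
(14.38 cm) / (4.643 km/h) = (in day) 1.29e-06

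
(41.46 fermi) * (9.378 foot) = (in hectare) 1.185e-17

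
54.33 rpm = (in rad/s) 5.689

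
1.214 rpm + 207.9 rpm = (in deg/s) 1255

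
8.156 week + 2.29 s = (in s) 4.933e+06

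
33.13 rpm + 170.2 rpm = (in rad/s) 21.29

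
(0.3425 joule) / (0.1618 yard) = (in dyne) 2.315e+05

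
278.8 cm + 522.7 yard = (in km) 0.4807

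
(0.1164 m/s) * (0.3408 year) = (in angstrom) 1.251e+16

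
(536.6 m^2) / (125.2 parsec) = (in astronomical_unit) 9.285e-28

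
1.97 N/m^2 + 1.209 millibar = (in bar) 0.001229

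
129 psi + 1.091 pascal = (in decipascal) 8.894e+06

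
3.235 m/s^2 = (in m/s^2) 3.235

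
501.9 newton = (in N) 501.9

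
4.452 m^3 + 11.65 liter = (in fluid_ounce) 1.509e+05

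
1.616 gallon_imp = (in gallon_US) 1.941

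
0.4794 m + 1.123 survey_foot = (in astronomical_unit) 5.493e-12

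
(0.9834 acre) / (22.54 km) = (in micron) 1.766e+05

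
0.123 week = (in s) 7.439e+04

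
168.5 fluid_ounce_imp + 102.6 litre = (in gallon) 28.37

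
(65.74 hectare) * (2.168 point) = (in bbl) 3162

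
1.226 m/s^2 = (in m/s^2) 1.226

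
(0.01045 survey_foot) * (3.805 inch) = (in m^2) 0.0003078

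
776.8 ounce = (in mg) 2.202e+07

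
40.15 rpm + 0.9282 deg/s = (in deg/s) 241.8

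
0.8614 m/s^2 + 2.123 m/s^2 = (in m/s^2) 2.984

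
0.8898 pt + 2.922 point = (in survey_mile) 8.356e-07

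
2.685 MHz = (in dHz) 2.685e+07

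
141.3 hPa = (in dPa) 1.413e+05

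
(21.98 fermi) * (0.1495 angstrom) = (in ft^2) 3.537e-24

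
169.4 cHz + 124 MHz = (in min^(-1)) 7.44e+09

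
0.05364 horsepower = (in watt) 40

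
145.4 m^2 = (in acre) 0.03593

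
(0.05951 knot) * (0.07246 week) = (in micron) 1.342e+09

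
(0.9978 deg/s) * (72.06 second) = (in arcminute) 4314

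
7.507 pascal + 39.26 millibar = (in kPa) 3.934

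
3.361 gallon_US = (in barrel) 0.08002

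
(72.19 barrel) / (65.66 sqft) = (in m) 1.882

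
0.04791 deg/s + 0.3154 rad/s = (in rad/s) 0.3162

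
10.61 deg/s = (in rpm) 1.768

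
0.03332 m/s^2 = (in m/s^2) 0.03332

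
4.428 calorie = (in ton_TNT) 4.428e-09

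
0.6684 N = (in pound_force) 0.1503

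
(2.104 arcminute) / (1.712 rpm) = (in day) 3.951e-08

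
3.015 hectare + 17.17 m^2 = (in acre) 7.454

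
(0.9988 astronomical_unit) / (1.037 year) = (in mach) 13.42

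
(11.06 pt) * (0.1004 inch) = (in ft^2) 0.0001071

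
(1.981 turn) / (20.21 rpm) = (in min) 0.09802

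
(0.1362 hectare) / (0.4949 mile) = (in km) 0.00171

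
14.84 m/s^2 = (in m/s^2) 14.84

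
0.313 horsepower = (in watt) 233.4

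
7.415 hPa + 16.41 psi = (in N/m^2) 1.139e+05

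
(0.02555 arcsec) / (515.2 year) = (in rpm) 7.28e-17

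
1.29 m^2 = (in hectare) 0.000129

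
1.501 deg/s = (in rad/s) 0.0262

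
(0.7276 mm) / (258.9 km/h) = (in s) 1.012e-05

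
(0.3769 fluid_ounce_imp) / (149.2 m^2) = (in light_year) 7.587e-24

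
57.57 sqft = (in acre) 0.001322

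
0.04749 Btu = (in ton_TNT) 1.198e-08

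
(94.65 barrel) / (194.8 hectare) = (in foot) 2.534e-05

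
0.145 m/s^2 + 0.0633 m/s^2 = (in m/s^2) 0.2083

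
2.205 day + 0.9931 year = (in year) 0.9991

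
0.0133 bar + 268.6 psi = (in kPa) 1853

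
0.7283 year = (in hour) 6380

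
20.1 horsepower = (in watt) 1.499e+04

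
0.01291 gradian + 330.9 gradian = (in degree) 297.8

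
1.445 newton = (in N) 1.445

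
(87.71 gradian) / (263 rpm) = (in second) 0.05002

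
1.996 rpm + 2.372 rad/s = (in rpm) 24.65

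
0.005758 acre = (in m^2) 23.3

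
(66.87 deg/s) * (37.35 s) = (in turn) 6.938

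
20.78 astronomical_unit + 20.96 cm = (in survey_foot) 1.02e+13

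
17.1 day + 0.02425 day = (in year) 0.04692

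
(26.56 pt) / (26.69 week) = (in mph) 1.298e-09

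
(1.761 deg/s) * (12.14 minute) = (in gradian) 1425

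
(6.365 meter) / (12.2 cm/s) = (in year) 1.654e-06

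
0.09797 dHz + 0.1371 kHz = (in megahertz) 0.0001371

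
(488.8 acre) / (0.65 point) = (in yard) 9.434e+09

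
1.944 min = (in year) 3.699e-06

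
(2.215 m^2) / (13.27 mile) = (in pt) 0.294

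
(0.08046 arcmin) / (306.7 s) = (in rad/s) 7.631e-08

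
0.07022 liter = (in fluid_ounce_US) 2.374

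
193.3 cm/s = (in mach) 0.005677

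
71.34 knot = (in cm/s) 3670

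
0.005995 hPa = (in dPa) 5.995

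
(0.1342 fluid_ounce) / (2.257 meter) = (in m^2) 1.758e-06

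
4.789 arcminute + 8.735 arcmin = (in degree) 0.2254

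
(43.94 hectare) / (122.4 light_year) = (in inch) 1.494e-11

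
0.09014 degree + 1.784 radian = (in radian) 1.786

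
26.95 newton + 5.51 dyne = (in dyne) 2.695e+06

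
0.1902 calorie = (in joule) 0.7958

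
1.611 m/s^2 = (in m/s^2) 1.611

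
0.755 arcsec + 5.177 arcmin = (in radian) 0.00151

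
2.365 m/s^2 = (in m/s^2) 2.365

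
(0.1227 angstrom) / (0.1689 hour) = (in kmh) 7.265e-14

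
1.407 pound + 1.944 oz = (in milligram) 6.933e+05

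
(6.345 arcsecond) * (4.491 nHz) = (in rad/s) 1.381e-13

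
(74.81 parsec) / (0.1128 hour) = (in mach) 1.669e+13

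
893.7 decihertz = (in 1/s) 89.37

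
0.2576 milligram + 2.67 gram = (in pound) 0.005887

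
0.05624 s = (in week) 9.299e-08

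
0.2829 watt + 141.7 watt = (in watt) 142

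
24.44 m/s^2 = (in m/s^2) 24.44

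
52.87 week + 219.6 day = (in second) 5.095e+07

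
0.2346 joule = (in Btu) 0.0002224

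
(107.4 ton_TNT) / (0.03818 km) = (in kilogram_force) 1.2e+09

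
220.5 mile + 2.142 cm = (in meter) 3.549e+05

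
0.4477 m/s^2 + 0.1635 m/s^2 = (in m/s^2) 0.6112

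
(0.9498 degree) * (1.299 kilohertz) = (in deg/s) 1234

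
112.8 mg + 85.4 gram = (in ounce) 3.016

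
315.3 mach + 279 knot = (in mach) 315.7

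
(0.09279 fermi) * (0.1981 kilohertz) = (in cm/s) 1.838e-12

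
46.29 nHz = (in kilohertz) 4.629e-11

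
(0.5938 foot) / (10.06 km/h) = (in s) 0.06477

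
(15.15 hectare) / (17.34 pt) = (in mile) 1.539e+04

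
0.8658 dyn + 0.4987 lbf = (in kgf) 0.2262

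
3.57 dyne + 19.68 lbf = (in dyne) 8.754e+06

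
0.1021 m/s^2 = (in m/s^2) 0.1021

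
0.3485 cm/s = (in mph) 0.007796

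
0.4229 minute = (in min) 0.4229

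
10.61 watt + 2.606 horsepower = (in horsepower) 2.62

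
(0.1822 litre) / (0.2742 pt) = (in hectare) 0.0001884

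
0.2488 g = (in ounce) 0.008776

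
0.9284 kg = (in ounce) 32.75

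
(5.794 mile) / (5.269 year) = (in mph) 0.0001255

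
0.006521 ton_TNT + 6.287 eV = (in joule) 2.728e+07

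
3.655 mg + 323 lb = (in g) 1.465e+05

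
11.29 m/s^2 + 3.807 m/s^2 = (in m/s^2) 15.1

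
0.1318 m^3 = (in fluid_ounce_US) 4457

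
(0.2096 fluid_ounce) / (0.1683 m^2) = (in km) 3.683e-08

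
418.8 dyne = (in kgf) 0.0004271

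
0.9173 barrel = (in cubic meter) 0.1458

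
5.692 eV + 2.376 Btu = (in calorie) 599.1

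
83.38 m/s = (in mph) 186.5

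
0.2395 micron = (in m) 2.395e-07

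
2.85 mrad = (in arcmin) 9.798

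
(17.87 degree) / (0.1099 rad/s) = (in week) 4.692e-06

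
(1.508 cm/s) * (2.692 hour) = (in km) 0.1461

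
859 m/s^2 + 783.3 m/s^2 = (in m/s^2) 1642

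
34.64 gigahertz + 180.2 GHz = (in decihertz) 2.148e+12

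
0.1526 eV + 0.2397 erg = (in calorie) 5.729e-09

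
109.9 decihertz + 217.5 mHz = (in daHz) 1.121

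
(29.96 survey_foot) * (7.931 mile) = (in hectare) 11.66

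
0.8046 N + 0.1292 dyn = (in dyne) 8.046e+04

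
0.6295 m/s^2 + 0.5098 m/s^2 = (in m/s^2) 1.139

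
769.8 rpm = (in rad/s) 80.61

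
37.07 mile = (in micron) 5.966e+10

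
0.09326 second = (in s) 0.09326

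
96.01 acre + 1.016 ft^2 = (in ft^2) 4.182e+06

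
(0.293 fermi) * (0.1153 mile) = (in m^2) 5.437e-14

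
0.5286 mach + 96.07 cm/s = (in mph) 404.8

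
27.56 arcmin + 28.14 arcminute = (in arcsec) 3342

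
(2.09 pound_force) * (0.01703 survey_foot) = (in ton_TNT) 1.153e-11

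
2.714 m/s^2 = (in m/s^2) 2.714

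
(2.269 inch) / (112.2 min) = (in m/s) 8.561e-06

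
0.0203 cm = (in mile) 1.261e-07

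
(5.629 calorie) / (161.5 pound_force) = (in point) 92.93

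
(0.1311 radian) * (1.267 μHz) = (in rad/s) 1.661e-07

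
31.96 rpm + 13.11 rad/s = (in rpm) 157.2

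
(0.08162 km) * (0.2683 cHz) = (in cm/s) 21.9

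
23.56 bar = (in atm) 23.25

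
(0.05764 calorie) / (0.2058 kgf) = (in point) 338.7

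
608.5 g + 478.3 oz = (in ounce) 499.8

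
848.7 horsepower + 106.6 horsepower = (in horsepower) 955.3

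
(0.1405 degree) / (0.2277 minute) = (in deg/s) 0.01028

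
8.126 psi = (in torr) 420.2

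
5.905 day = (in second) 5.102e+05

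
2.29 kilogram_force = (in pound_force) 5.049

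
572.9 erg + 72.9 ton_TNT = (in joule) 3.05e+11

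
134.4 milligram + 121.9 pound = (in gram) 5.529e+04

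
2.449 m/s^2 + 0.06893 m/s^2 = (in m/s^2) 2.518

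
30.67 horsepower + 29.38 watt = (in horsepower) 30.71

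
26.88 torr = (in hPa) 35.84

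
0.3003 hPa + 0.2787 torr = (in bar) 0.0006719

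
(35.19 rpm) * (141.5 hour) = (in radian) 1.877e+06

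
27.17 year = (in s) 8.568e+08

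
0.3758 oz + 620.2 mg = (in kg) 0.01127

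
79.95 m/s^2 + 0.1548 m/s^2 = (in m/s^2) 80.1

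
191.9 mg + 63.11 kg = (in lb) 139.1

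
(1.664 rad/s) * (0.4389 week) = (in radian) 4.417e+05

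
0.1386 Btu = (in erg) 1.462e+09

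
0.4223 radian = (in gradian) 26.88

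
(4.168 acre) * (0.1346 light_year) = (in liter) 2.148e+22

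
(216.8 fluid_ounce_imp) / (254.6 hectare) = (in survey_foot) 7.938e-09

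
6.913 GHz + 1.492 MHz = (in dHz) 6.914e+10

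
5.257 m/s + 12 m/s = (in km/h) 62.13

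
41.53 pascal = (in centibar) 0.04153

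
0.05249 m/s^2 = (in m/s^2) 0.05249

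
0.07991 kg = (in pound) 0.1762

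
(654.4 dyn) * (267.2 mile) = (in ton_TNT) 6.726e-07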